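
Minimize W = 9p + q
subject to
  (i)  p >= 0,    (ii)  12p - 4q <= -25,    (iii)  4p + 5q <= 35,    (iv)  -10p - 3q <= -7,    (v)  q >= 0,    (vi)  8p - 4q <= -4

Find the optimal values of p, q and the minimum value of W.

p = 0, q = 25/4, minimum W = 25/4

Corner points and W = 9p + q:
  (0, 25/4) → W = 25/4
  (0, 7) → W = 7
  (15/76, 130/19) → W = 655/76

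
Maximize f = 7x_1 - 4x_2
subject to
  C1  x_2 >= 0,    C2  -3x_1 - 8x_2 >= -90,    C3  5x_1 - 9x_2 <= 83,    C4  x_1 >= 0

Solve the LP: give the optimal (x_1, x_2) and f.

x_1 = 22, x_2 = 3, maximum f = 142

The binding constraints are -3x_1 - 8x_2 = -90 and 5x_1 - 9x_2 = 83.
Solving simultaneously gives x_1 = 22, x_2 = 3.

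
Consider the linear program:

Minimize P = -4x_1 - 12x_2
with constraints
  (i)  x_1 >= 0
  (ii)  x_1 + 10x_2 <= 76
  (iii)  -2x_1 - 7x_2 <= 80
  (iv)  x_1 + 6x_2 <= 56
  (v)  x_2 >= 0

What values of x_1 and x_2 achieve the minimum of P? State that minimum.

x_1 = 56, x_2 = 0, minimum P = -224

Vertices and P = -4x_1 - 12x_2:
  (0, 38/5) → P = -456/5
  (0, 0) → P = 0
  (26, 5) → P = -164
  (56, 0) → P = -224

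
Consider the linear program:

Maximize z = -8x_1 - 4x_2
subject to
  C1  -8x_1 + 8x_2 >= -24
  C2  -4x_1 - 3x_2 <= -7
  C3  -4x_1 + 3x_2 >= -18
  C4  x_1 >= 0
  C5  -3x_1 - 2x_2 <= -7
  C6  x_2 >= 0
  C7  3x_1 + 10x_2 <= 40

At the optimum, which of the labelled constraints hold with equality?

Vertices and z = -8x_1 - 4x_2:
  (3, 0) → z = -24
  (70/13, 31/13) → z = -684/13
  (0, 7/2) → z = -14
  (0, 4) → z = -16
  (7/3, 0) → z = -56/3

The maximum is at (0, 7/2). Substituting into each constraint, equality holds for C4 and C5; the remaining constraints have slack.

C4 and C5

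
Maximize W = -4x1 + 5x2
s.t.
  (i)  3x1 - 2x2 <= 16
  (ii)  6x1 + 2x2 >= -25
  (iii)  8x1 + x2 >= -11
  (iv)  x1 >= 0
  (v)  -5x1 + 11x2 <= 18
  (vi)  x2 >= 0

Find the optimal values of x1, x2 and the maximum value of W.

x1 = 0, x2 = 18/11, maximum W = 90/11

Feasible corners and W = -4x1 + 5x2:
  (212/23, 134/23) → W = -178/23
  (16/3, 0) → W = -64/3
  (0, 18/11) → W = 90/11
  (0, 0) → W = 0

At the optimal vertex, x1 = 0 and -5x1 + 11x2 = 18.
Solving simultaneously gives x1 = 0, x2 = 18/11.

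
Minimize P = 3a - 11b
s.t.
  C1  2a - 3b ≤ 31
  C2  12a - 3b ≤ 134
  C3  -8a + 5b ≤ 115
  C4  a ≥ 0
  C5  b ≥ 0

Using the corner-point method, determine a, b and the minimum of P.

a = 1015/36, b = 613/9, minimum P = -23927/36

Vertices and P = 3a - 11b:
  (1015/36, 613/9) → P = -23927/36
  (67/6, 0) → P = 67/2
  (0, 23) → P = -253
  (0, 0) → P = 0

At the optimal vertex, 12a - 3b = 134 and -8a + 5b = 115.
Solving simultaneously gives a = 1015/36, b = 613/9.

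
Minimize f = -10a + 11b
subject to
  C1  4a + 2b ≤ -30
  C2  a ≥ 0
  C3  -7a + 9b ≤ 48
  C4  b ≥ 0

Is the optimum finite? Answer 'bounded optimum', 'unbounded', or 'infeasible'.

The boundaries 4a + 2b = -30 and a = 0 meet at (0, -15), but that point violates b ≥ 0. Every candidate vertex is excluded by some other constraint, so the feasible region is empty.

infeasible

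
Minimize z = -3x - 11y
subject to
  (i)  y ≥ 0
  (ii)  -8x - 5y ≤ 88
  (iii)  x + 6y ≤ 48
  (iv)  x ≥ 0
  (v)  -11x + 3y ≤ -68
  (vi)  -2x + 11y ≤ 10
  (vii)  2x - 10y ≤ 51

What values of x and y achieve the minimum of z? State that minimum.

Feasible corners and z = -3x - 11y:
  (68/11, 0) → z = -204/11
  (51/2, 0) → z = -153/2
  (468/23, 106/23) → z = -2570/23
  (393/11, 45/22) → z = -2853/22
  (778/115, 246/115) → z = -1008/23

The optimum lies where x + 6y = 48 and 2x - 10y = 51.
Solving simultaneously gives x = 393/11, y = 45/22.

x = 393/11, y = 45/22, minimum z = -2853/22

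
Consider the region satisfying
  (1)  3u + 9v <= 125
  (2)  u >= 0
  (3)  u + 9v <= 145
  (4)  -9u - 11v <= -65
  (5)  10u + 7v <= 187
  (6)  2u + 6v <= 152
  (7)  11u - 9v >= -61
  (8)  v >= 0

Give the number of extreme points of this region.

6

Intersecting each pair of boundary lines and keeping only the points that satisfy every inequality leaves:
  (808/69, 689/69)
  (32/7, 779/63)
  (0, 65/11)
  (0, 61/9)
  (65/9, 0)
  (187/10, 0)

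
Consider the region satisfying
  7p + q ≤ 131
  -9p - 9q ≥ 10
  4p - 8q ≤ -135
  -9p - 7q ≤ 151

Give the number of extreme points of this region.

3

Intersecting each pair of boundary lines and keeping only the points that satisfy every inequality leaves:
  (-1295/108, 1175/108)
  (-1289/18, 141/2)
  (-2153/100, 611/100)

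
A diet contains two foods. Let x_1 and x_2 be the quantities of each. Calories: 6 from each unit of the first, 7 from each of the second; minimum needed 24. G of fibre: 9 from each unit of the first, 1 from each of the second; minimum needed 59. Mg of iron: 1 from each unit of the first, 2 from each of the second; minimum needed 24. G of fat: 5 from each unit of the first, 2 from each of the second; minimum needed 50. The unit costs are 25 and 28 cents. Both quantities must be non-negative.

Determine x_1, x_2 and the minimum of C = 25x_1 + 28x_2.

x_1 = 13/2, x_2 = 35/4, minimum C = 815/2

Vertices and C = 25x_1 + 28x_2:
  (0, 59) → C = 1652
  (24, 0) → C = 600
  (68/13, 155/13) → C = 6040/13
  (13/2, 35/4) → C = 815/2
The feasible region is unbounded (it extends along (0, 1), (1, 0)), but C strictly increases along every unbounded feasible direction, so there is no improving ray and the minimum is attained at a vertex.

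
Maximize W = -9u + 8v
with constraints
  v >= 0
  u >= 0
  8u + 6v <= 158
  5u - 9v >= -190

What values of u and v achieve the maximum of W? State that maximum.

Feasible corners and W = -9u + 8v:
  (0, 0) → W = 0
  (79/4, 0) → W = -711/4
  (0, 190/9) → W = 1520/9
  (47/17, 385/17) → W = 2657/17

The optimum lies where u = 0 and 5u - 9v = -190.
Solving simultaneously gives u = 0, v = 190/9.

u = 0, v = 190/9, maximum W = 1520/9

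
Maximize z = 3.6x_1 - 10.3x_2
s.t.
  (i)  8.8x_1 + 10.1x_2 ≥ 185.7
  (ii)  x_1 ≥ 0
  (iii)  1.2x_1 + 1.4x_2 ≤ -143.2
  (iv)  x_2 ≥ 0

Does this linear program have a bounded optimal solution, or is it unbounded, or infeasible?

The boundaries 8.8x_1 + 10.1x_2 = 185.7 and x_1 = 0 meet at (0, 1857/101), but that point violates 1.2x_1 + 1.4x_2 ≤ -143.2. Every candidate vertex is excluded by some other constraint, so the feasible region is empty.

infeasible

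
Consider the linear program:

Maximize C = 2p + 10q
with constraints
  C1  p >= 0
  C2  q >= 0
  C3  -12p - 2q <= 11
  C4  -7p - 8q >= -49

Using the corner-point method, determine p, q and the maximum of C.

Corner points and C = 2p + 10q:
  (0, 0) → C = 0
  (0, 49/8) → C = 245/4
  (7, 0) → C = 14

p = 0, q = 49/8, maximum C = 245/4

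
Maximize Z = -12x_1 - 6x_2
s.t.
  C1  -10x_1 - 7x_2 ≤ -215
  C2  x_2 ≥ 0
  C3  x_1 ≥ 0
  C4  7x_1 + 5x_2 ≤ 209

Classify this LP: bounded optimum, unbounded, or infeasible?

bounded optimum

Vertices and Z = -12x_1 - 6x_2:
  (43/2, 0) → Z = -258
  (0, 215/7) → Z = -1290/7
  (209/7, 0) → Z = -2508/7
  (0, 209/5) → Z = -1254/5
The feasible region has finitely many vertices and no improving ray; the maximum is -1290/7 at (0, 215/7).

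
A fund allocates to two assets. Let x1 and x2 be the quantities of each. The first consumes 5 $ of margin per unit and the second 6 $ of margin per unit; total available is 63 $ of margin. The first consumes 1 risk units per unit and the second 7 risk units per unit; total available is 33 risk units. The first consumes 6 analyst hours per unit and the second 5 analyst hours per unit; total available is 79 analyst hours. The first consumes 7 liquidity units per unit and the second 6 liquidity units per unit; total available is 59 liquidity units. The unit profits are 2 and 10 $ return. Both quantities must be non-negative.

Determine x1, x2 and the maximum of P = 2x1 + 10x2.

Corner points and P = 2x1 + 10x2:
  (0, 0) → P = 0
  (0, 33/7) → P = 330/7
  (59/7, 0) → P = 118/7
  (5, 4) → P = 50

At the optimal vertex, x1 + 7x2 = 33 and 7x1 + 6x2 = 59.
Solving simultaneously gives x1 = 5, x2 = 4.

x1 = 5, x2 = 4, maximum P = 50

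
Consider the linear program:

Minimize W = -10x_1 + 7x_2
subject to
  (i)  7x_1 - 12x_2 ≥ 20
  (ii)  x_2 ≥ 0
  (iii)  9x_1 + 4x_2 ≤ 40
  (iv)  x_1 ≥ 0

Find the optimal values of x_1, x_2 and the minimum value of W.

The binding constraints are x_2 = 0 and 9x_1 + 4x_2 = 40.
Solving simultaneously gives x_1 = 40/9, x_2 = 0.

x_1 = 40/9, x_2 = 0, minimum W = -400/9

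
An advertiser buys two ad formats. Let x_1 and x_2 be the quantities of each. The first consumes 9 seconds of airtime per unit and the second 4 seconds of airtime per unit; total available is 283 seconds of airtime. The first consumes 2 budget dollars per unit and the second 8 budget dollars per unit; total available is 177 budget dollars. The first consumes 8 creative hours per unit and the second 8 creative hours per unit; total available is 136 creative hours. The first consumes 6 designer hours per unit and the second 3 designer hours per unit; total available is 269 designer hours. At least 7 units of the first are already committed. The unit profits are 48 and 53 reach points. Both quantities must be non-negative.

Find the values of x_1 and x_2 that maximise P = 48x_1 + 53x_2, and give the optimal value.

x_1 = 7, x_2 = 10, maximum P = 866

Corner points and P = 48x_1 + 53x_2:
  (17, 0) → P = 816
  (7, 0) → P = 336
  (7, 10) → P = 866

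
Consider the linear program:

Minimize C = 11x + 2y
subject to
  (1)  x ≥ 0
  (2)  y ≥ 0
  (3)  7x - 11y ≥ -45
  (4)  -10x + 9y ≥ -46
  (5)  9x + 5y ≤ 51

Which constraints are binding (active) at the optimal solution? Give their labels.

(1) and (2)

Extreme points and C = 11x + 2y:
  (0, 0) → C = 0
  (0, 45/11) → C = 90/11
  (23/5, 0) → C = 253/5
  (168/67, 381/67) → C = 2610/67
  (689/131, 96/131) → C = 7771/131

The minimum is at (0, 0). Substituting into each constraint, equality holds for (1) and (2); the remaining constraints have slack.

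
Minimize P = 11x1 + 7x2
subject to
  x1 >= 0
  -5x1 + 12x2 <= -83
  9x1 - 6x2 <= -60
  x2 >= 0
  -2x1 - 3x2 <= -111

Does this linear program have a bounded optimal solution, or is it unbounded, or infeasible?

The boundaries x1 = 0 and -2x1 - 3x2 = -111 meet at (0, 37), but that point violates -5x1 + 12x2 ≤ -83. Every candidate vertex is excluded by some other constraint, so the feasible region is empty.

infeasible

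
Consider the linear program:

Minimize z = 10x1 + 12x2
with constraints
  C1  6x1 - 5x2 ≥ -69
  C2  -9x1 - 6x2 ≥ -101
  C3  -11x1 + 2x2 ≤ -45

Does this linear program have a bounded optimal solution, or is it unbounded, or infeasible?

unbounded

From the feasible point (118/21, 353/42), moving in the direction (-2, -11) keeps every constraint satisfied while z decreases without bound.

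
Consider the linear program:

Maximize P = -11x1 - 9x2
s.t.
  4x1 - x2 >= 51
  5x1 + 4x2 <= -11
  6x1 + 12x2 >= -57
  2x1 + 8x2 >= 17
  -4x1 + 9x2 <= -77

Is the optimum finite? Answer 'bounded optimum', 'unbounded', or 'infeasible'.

The boundaries 2x1 + 8x2 = 17 and -4x1 + 9x2 = -77 meet at (769/50, -43/25), but that point violates 5x1 + 4x2 ≤ -11. Every candidate vertex is excluded by some other constraint, so the feasible region is empty.

infeasible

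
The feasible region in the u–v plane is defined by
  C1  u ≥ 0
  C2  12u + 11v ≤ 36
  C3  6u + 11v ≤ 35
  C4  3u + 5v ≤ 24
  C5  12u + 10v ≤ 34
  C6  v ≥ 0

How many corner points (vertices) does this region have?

5

Pairwise boundary intersections that survive every other constraint:
  (0, 35/11)
  (0, 0)
  (1/6, 34/11)
  (7/6, 2)
  (17/6, 0)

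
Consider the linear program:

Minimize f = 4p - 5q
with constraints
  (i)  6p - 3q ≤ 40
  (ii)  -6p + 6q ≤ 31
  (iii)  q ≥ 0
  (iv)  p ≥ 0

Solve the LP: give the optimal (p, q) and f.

Extreme points and f = 4p - 5q:
  (37/2, 71/3) → f = -133/3
  (20/3, 0) → f = 80/3
  (0, 31/6) → f = -155/6
  (0, 0) → f = 0

p = 37/2, q = 71/3, minimum f = -133/3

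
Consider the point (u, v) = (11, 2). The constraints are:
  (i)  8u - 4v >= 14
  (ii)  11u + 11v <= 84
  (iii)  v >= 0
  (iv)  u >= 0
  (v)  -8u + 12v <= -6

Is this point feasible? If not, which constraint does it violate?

Constraint (ii): 11u + 11v = 143, which is not ≤ 84. All other constraints are satisfied.

not feasible — violates (ii)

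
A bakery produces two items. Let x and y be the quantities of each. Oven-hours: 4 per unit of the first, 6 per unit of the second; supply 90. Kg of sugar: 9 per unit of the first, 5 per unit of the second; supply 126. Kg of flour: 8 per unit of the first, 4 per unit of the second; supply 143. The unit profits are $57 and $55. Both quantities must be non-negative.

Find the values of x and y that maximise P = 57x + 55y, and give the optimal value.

Vertices and P = 57x + 55y:
  (0, 0) → P = 0
  (0, 15) → P = 825
  (14, 0) → P = 798
  (9, 9) → P = 1008

The binding constraints are 4x + 6y = 90 and 9x + 5y = 126.
Solving simultaneously gives x = 9, y = 9.

x = 9, y = 9, maximum P = 1008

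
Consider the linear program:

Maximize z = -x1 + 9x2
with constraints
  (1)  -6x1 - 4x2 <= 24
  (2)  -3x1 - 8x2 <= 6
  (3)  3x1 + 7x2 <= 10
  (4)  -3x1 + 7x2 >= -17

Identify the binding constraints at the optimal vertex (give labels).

(1) and (3)

Corner points and z = -x1 + 9x2:
  (-14/3, 1) → z = 41/3
  (-104/15, 22/5) → z = 698/15
  (94/45, -23/15) → z = -143/9
  (9/2, -1/2) → z = -9

The maximum is at (-104/15, 22/5). Substituting into each constraint, equality holds for (1) and (3); the remaining constraints have slack.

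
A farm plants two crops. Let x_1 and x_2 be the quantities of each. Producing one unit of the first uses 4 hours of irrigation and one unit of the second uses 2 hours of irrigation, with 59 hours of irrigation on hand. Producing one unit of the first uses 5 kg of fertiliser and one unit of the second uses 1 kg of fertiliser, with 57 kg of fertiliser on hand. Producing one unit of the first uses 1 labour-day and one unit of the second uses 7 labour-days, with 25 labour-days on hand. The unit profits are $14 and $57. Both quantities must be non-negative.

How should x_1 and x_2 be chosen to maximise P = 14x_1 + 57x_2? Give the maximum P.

x_1 = 11, x_2 = 2, maximum P = 268

Extreme points and P = 14x_1 + 57x_2:
  (0, 0) → P = 0
  (0, 25/7) → P = 1425/7
  (57/5, 0) → P = 798/5
  (11, 2) → P = 268

At the optimal vertex, 5x_1 + x_2 = 57 and x_1 + 7x_2 = 25.
Solving simultaneously gives x_1 = 11, x_2 = 2.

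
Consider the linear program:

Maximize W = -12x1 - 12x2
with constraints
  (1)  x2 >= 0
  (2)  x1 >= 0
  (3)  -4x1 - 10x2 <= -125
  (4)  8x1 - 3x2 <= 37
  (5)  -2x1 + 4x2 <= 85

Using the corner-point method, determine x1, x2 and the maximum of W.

Corner points and W = -12x1 - 12x2:
  (0, 25/2) → W = -150
  (0, 85/4) → W = -255
  (745/92, 213/23) → W = -4791/23
  (31/2, 29) → W = -534

The binding constraints are x1 = 0 and -4x1 - 10x2 = -125.
Solving simultaneously gives x1 = 0, x2 = 25/2.

x1 = 0, x2 = 25/2, maximum W = -150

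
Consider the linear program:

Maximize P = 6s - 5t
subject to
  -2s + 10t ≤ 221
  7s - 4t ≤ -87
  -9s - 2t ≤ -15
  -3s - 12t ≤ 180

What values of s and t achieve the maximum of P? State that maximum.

Corner points and P = 6s - 5t:
  (7/31, 1373/62) → P = -6781/62
  (-146/47, 2019/94) → P = -11847/94
  (-57/25, 444/25) → P = -2562/25

s = -57/25, t = 444/25, maximum P = -2562/25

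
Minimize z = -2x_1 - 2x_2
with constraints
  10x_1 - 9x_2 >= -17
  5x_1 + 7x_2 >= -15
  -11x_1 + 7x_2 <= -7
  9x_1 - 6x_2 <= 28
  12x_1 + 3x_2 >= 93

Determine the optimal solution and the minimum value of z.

x_1 = 118/7, x_2 = 433/21, minimum z = -1574/21

Vertices and z = -2x_1 - 2x_2:
  (182/29, 257/29) → z = -878/29
  (118/7, 433/21) → z = -1574/21
  (224/39, 313/39) → z = -358/13
  (214/33, 167/33) → z = -254/11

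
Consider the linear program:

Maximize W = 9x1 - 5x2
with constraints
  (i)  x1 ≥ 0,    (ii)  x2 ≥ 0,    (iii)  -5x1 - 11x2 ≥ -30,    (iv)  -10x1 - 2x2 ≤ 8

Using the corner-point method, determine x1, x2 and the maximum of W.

x1 = 6, x2 = 0, maximum W = 54

Feasible corners and W = 9x1 - 5x2:
  (0, 0) → W = 0
  (0, 30/11) → W = -150/11
  (6, 0) → W = 54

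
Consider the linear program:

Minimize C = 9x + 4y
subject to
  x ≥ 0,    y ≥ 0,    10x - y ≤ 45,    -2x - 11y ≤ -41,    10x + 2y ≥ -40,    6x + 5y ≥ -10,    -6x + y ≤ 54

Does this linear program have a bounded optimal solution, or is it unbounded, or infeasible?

bounded optimum

Feasible corners and C = 9x + 4y:
  (0, 41/11) → C = 164/11
  (0, 54) → C = 216
  (67/14, 20/7) → C = 109/2
  (99/4, 405/2) → C = 4131/4
The feasible region has finitely many vertices and no improving ray; the minimum is 164/11 at (0, 41/11).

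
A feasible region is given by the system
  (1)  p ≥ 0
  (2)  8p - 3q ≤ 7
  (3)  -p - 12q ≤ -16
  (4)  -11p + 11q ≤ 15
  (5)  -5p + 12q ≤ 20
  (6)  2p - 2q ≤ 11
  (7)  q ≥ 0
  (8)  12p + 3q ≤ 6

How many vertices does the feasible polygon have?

The feasible vertices (each the meet of two boundaries and inside every other half-plane) are:
  (0, 4/3)
  (0, 15/11)
  (8/47, 62/47)
  (7/55, 82/55)

4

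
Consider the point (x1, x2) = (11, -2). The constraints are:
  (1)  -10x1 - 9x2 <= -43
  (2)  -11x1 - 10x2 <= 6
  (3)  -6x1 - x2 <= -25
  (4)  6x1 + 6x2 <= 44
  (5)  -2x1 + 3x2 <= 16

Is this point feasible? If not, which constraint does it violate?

Constraint (4): 6x1 + 6x2 = 54, which is not ≤ 44. All other constraints are satisfied.

not feasible — violates (4)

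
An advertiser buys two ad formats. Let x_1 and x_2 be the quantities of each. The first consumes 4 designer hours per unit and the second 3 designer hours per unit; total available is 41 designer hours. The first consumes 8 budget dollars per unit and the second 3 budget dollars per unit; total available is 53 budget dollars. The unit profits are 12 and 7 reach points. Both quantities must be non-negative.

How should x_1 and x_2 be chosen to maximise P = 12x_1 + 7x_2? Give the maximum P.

x_1 = 3, x_2 = 29/3, maximum P = 311/3

At the optimal vertex, 4x_1 + 3x_2 = 41 and 8x_1 + 3x_2 = 53.
Solving simultaneously gives x_1 = 3, x_2 = 29/3.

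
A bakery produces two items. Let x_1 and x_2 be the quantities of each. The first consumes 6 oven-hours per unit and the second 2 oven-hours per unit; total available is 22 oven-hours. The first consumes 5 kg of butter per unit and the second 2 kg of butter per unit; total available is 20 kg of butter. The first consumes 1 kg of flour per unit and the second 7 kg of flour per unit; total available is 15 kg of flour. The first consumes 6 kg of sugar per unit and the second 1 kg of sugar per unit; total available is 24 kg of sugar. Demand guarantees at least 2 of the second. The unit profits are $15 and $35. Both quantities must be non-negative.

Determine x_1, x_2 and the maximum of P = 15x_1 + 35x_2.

Vertices and P = 15x_1 + 35x_2:
  (0, 15/7) → P = 75
  (0, 2) → P = 70
  (1, 2) → P = 85

x_1 = 1, x_2 = 2, maximum P = 85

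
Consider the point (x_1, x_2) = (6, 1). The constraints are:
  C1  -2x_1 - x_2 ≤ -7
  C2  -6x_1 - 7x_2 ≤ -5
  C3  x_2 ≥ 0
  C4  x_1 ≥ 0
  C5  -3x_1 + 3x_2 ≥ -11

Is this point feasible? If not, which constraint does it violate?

not feasible — violates C5

Constraint C5: -3x_1 + 3x_2 = -15, which is not ≥ -11. All other constraints are satisfied.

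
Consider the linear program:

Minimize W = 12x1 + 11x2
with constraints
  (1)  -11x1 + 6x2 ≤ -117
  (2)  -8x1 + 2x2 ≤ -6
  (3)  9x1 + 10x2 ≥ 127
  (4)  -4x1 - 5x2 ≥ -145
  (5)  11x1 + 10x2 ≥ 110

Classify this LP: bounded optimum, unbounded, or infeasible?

Vertices and W = 12x1 + 11x2:
  (483/41, 86/41) → W = 6742/41
  (1455/79, 1127/79) → W = 29857/79
The feasible region has finitely many vertices and no improving ray; the minimum is 6742/41 at (483/41, 86/41).

bounded optimum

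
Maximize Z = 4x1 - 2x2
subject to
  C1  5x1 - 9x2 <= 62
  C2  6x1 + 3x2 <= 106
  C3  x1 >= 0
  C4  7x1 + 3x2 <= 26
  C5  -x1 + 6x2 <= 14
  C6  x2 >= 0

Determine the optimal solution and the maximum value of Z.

Corner points and Z = 4x1 - 2x2:
  (0, 7/3) → Z = -14/3
  (0, 0) → Z = 0
  (38/15, 124/45) → Z = 208/45
  (26/7, 0) → Z = 104/7

x1 = 26/7, x2 = 0, maximum Z = 104/7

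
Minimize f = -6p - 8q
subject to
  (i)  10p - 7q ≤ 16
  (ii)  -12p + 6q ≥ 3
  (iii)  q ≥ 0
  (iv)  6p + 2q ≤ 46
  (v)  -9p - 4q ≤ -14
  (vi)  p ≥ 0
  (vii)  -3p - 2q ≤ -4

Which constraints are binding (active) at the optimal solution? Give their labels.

Corner points and f = -6p - 8q:
  (9/2, 19/2) → f = -103
  (12/17, 65/34) → f = -332/17
  (0, 23) → f = -184
  (0, 7/2) → f = -28

The minimum is at (0, 23). Substituting into each constraint, equality holds for (iv) and (vi); the remaining constraints have slack.

(iv) and (vi)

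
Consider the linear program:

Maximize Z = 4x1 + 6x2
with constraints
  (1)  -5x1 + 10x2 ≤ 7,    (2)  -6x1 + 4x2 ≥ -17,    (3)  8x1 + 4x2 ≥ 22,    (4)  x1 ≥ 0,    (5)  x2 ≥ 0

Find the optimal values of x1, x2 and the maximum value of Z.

x1 = 99/20, x2 = 127/40, maximum Z = 777/20

Vertices and Z = 4x1 + 6x2:
  (99/20, 127/40) → Z = 777/20
  (48/25, 83/50) → Z = 441/25
  (17/6, 0) → Z = 34/3
  (11/4, 0) → Z = 11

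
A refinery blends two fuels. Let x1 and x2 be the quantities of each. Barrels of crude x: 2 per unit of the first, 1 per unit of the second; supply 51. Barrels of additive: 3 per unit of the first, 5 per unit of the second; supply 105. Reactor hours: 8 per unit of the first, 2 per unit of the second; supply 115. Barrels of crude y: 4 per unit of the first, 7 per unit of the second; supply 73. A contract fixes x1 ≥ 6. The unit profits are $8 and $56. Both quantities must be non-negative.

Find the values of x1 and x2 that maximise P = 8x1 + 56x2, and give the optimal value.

x1 = 6, x2 = 7, maximum P = 440

Vertices and P = 8x1 + 56x2:
  (115/8, 0) → P = 115
  (6, 0) → P = 48
  (659/48, 31/12) → P = 509/2
  (6, 7) → P = 440

The optimum lies where 4x1 + 7x2 = 73 and x1 = 6.
Solving simultaneously gives x1 = 6, x2 = 7.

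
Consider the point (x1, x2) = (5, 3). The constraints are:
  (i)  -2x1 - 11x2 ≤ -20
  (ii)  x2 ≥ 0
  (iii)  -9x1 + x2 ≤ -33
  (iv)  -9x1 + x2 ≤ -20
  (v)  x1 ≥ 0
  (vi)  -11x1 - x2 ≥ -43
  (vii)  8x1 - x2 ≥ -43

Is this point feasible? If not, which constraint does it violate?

not feasible — violates (vi)

Constraint (vi): -11x1 - x2 = -58, which is not ≥ -43. All other constraints are satisfied.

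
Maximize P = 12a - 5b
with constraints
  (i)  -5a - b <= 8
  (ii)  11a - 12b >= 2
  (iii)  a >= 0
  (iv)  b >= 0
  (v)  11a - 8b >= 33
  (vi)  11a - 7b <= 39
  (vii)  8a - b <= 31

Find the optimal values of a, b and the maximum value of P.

Extreme points and P = 12a - 5b:
  (3, 0) → P = 36
  (39/11, 0) → P = 468/11
  (215/53, 77/53) → P = 2195/53
  (178/45, 29/45) → P = 1991/45

At the optimal vertex, 11a - 7b = 39 and 8a - b = 31.
Solving simultaneously gives a = 178/45, b = 29/45.

a = 178/45, b = 29/45, maximum P = 1991/45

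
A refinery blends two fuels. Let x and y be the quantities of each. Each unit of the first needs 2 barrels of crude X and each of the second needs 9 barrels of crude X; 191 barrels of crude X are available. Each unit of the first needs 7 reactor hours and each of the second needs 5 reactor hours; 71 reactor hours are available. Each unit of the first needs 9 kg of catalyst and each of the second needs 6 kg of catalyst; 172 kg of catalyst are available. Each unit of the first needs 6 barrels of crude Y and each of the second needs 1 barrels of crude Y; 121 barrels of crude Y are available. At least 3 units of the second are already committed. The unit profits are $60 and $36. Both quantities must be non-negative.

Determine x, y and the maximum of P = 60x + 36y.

Vertices and P = 60x + 36y:
  (0, 71/5) → P = 2556/5
  (0, 3) → P = 108
  (8, 3) → P = 588

At the optimal vertex, 7x + 5y = 71 and y = 3.
Solving simultaneously gives x = 8, y = 3.

x = 8, y = 3, maximum P = 588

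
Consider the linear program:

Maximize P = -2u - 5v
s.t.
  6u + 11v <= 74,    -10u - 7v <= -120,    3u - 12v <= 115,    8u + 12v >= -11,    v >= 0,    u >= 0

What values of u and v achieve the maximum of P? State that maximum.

The optimum lies where -10u - 7v = -120 and v = 0.
Solving simultaneously gives u = 12, v = 0.

u = 12, v = 0, maximum P = -24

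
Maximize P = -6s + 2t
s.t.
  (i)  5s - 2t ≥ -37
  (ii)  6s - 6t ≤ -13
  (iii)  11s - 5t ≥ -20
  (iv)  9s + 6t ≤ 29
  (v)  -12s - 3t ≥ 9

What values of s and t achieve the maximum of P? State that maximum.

Vertices and P = -6s + 2t:
  (-55/36, 23/36) → P = 94/9
  (-31/30, 17/15) → P = 127/15
  (-35/31, 47/31) → P = 304/31

At the optimal vertex, 6s - 6t = -13 and 11s - 5t = -20.
Solving simultaneously gives s = -55/36, t = 23/36.

s = -55/36, t = 23/36, maximum P = 94/9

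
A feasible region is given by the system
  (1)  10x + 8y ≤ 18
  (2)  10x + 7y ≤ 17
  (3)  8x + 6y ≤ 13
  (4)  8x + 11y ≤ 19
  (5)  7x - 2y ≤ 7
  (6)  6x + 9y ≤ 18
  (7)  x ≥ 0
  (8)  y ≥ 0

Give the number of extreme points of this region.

Intersecting each pair of boundary lines and keeping only the points that satisfy every inequality leaves:
  (29/40, 6/5)
  (34/29, 35/58)
  (0, 19/11)
  (1, 0)
  (0, 0)

5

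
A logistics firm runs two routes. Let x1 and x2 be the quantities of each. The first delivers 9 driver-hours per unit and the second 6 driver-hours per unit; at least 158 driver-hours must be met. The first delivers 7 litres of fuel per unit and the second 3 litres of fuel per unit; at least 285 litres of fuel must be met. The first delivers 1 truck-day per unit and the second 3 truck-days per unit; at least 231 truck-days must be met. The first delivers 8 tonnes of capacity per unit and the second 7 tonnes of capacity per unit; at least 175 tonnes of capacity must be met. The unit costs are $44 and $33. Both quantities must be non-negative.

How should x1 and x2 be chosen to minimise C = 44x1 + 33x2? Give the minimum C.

Vertices and C = 44x1 + 33x2:
  (0, 95) → C = 3135
  (231, 0) → C = 10164
  (9, 74) → C = 2838
The feasible region is unbounded (it extends along (0, 1), (1, 0)), but C strictly increases along every unbounded feasible direction, so there is no improving ray and the minimum is attained at a vertex.

x1 = 9, x2 = 74, minimum C = 2838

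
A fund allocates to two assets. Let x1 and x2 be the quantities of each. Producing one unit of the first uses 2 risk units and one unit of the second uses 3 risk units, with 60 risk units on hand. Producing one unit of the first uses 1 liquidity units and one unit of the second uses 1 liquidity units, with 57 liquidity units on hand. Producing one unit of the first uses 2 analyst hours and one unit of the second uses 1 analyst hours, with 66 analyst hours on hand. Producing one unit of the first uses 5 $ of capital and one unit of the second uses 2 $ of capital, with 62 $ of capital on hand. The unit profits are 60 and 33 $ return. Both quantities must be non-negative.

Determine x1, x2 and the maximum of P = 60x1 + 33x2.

Extreme points and P = 60x1 + 33x2:
  (0, 0) → P = 0
  (0, 20) → P = 660
  (62/5, 0) → P = 744
  (6, 16) → P = 888

x1 = 6, x2 = 16, maximum P = 888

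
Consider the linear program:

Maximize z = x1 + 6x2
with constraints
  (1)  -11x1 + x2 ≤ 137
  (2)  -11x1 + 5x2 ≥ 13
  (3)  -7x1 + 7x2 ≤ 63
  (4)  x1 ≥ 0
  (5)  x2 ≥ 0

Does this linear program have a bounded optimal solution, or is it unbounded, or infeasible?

bounded optimum

Extreme points and z = x1 + 6x2:
  (16/3, 43/3) → z = 274/3
  (0, 13/5) → z = 78/5
  (0, 9) → z = 54
The feasible region has finitely many vertices and no improving ray; the maximum is 274/3 at (16/3, 43/3).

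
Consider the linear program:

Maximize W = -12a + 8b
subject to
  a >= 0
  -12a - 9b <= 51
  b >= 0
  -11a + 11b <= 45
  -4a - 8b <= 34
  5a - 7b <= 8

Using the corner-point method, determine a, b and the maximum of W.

a = 0, b = 45/11, maximum W = 360/11

Extreme points and W = -12a + 8b:
  (0, 0) → W = 0
  (0, 45/11) → W = 360/11
  (8/5, 0) → W = -96/5
The feasible region is unbounded (it extends along (7, 5), (1, 1)), but W strictly decreases along every unbounded feasible direction, so there is no improving ray and the maximum is attained at a vertex.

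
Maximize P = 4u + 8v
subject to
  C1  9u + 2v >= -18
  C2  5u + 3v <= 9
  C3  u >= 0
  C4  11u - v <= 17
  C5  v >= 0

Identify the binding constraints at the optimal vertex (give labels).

Vertices and P = 4u + 8v:
  (0, 3) → P = 24
  (30/19, 7/19) → P = 176/19
  (0, 0) → P = 0
  (17/11, 0) → P = 68/11

The maximum is at (0, 3). Substituting into each constraint, equality holds for C2 and C3; the remaining constraints have slack.

C2 and C3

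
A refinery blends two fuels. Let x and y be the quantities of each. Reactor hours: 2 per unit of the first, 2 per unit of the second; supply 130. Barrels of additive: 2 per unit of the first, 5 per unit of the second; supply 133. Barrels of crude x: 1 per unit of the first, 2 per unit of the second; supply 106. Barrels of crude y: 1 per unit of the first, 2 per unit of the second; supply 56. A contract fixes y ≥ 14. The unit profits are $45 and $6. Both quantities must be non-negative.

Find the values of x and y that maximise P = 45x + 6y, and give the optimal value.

Vertices and P = 45x + 6y:
  (0, 133/5) → P = 798/5
  (0, 14) → P = 84
  (14, 21) → P = 756
  (28, 14) → P = 1344

x = 28, y = 14, maximum P = 1344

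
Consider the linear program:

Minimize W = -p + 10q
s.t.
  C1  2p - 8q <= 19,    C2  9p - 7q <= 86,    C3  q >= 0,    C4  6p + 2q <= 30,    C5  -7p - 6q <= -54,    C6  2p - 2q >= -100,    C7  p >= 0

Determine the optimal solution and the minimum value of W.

p = 36/11, q = 57/11, minimum W = 534/11

Feasible corners and W = -p + 10q:
  (36/11, 57/11) → W = 534/11
  (0, 15) → W = 150
  (0, 9) → W = 90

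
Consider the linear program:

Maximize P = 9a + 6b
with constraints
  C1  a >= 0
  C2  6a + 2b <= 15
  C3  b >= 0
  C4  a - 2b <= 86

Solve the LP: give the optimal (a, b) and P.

Feasible corners and P = 9a + 6b:
  (0, 15/2) → P = 45
  (0, 0) → P = 0
  (5/2, 0) → P = 45/2

The optimum lies where a = 0 and 6a + 2b = 15.
Solving simultaneously gives a = 0, b = 15/2.

a = 0, b = 15/2, maximum P = 45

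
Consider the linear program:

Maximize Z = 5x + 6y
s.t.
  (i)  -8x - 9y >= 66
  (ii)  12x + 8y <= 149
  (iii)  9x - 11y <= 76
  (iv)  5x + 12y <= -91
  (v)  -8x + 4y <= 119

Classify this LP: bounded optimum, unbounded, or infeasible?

bounded optimum

Corner points and Z = 5x + 6y:
  (-89/163, -1199/163) → Z = -7639/163
  (-1613/52, -1679/52) → Z = -18139/52
  (-448/29, -133/116) → Z = -4879/58
The feasible region has finitely many vertices and no improving ray; the maximum is -7639/163 at (-89/163, -1199/163).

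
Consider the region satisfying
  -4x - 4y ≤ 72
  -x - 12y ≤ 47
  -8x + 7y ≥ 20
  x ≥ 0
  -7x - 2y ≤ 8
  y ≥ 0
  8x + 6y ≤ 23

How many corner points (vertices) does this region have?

3

Pairwise boundary intersections that survive every other constraint:
  (0, 20/7)
  (41/104, 43/13)
  (0, 23/6)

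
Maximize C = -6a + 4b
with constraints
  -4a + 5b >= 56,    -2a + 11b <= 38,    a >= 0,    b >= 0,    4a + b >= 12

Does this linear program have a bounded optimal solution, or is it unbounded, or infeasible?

The boundaries -4a + 5b = 56 and 4a + b = 12 meet at (1/6, 34/3), but that point violates -2a + 11b ≤ 38. Every candidate vertex is excluded by some other constraint, so the feasible region is empty.

infeasible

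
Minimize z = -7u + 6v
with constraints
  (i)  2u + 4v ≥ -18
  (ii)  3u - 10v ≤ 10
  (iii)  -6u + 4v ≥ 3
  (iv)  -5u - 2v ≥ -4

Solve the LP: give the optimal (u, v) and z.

The feasible region is unbounded (it extends along (-2, 1), (-2, 5)), but z strictly increases along every unbounded feasible direction, so there is no improving ray and the minimum is attained at a vertex.

u = -35/24, v = -23/16, minimum z = 19/12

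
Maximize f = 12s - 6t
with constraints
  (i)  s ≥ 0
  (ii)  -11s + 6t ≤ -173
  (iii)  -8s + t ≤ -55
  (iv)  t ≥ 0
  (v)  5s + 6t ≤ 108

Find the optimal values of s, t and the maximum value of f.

s = 108/5, t = 0, maximum f = 1296/5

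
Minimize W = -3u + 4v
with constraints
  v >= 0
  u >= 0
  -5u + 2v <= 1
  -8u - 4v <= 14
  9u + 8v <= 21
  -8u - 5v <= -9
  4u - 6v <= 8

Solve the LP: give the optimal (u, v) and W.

u = 95/43, v = 6/43, minimum W = -261/43

At the optimal vertex, 9u + 8v = 21 and 4u - 6v = 8.
Solving simultaneously gives u = 95/43, v = 6/43.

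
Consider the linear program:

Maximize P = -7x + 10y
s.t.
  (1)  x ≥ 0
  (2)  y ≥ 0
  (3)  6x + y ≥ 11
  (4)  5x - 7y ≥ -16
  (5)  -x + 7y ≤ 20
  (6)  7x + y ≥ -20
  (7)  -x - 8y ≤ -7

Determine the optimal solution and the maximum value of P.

Corner points and P = -7x + 10y:
  (7, 0) → P = -49
  (57/43, 131/43) → P = 911/43
  (81/47, 31/47) → P = -257/47
The feasible region is unbounded (it extends along (7, 1), (1, 0)), but P strictly decreases along every unbounded feasible direction, so there is no improving ray and the maximum is attained at a vertex.

The optimum lies where 6x + y = 11 and -x + 7y = 20.
Solving simultaneously gives x = 57/43, y = 131/43.

x = 57/43, y = 131/43, maximum P = 911/43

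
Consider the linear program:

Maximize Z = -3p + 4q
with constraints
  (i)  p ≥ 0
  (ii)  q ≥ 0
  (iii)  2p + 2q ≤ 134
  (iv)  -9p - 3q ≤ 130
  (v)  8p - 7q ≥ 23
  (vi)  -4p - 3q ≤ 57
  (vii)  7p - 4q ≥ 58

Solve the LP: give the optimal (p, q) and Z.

Vertices and Z = -3p + 4q:
  (67, 0) → Z = -201
  (58/7, 0) → Z = -174/7
  (164/5, 171/5) → Z = 192/5
  (314/17, 303/17) → Z = 270/17

p = 164/5, q = 171/5, maximum Z = 192/5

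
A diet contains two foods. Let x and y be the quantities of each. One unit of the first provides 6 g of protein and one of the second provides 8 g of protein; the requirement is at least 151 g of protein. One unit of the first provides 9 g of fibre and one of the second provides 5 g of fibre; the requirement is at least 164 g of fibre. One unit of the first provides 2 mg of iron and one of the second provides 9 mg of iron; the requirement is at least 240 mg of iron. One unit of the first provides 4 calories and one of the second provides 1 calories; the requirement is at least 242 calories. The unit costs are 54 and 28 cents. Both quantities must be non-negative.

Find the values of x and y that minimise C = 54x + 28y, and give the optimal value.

Vertices and C = 54x + 28y:
  (0, 242) → C = 6776
  (120, 0) → C = 6480
  (57, 14) → C = 3470
The feasible region is unbounded (it extends along (0, 1), (1, 0)), but C strictly increases along every unbounded feasible direction, so there is no improving ray and the minimum is attained at a vertex.

The binding constraints are 2x + 9y = 240 and 4x + y = 242.
Solving simultaneously gives x = 57, y = 14.

x = 57, y = 14, minimum C = 3470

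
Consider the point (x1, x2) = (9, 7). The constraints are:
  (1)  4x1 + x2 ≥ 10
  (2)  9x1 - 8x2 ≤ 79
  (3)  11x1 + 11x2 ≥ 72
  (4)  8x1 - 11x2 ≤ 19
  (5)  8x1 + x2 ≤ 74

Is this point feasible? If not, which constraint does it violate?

Constraint (5): 8x1 + x2 = 79, which is not ≤ 74. All other constraints are satisfied.

not feasible — violates (5)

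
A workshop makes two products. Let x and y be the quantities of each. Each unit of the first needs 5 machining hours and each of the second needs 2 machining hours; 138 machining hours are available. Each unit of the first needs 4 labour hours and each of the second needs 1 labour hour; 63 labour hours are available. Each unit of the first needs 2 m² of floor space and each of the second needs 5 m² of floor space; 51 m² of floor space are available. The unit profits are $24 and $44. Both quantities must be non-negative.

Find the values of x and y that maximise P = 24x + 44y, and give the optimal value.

x = 44/3, y = 13/3, maximum P = 1628/3

Feasible corners and P = 24x + 44y:
  (0, 0) → P = 0
  (0, 51/5) → P = 2244/5
  (63/4, 0) → P = 378
  (44/3, 13/3) → P = 1628/3

The binding constraints are 4x + y = 63 and 2x + 5y = 51.
Solving simultaneously gives x = 44/3, y = 13/3.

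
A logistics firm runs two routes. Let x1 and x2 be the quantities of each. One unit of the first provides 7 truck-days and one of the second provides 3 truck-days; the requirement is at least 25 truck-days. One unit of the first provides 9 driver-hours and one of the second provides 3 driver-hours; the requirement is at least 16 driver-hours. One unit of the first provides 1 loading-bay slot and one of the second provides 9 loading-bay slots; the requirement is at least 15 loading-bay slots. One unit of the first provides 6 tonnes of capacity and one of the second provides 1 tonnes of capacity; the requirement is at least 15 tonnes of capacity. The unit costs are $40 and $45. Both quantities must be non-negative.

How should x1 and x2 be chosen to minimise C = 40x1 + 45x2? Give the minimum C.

x1 = 3, x2 = 4/3, minimum C = 180

Extreme points and C = 40x1 + 45x2:
  (0, 15) → C = 675
  (15, 0) → C = 600
  (3, 4/3) → C = 180
  (20/11, 45/11) → C = 2825/11
The feasible region is unbounded (it extends along (0, 1), (1, 0)), but C strictly increases along every unbounded feasible direction, so there is no improving ray and the minimum is attained at a vertex.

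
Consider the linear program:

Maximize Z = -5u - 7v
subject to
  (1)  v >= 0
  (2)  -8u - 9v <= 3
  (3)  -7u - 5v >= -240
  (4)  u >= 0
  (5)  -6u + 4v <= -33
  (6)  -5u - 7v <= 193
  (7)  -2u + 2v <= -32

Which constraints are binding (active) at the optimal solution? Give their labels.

Extreme points and Z = -5u - 7v:
  (240/7, 0) → Z = -1200/7
  (16, 0) → Z = -80
  (80/3, 32/3) → Z = -208

The maximum is at (16, 0). Substituting into each constraint, equality holds for (1) and (7); the remaining constraints have slack.

(1) and (7)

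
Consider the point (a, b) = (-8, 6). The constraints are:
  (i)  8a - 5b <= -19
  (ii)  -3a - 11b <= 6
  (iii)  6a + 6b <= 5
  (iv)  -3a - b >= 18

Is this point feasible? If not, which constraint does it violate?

feasible

(i): -94 ≤ -19 ✓
(ii): -42 ≤ 6 ✓
(iii): -12 ≤ 5 ✓
(iv): 18 ≥ 18 ✓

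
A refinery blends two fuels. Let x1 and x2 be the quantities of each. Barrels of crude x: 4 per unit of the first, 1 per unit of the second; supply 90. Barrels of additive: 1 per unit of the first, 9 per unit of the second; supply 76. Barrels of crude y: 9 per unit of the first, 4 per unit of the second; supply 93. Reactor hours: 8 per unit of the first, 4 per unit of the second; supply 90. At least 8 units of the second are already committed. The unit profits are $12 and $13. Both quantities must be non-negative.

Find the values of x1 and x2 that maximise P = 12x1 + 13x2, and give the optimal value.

Vertices and P = 12x1 + 13x2:
  (0, 76/9) → P = 988/9
  (0, 8) → P = 104
  (4, 8) → P = 152

The optimum lies where x1 + 9x2 = 76 and x2 = 8.
Solving simultaneously gives x1 = 4, x2 = 8.

x1 = 4, x2 = 8, maximum P = 152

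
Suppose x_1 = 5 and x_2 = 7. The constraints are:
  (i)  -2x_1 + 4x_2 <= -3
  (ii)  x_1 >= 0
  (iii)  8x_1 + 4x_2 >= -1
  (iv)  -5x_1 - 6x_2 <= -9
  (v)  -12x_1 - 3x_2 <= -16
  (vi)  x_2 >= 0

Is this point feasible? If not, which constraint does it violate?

not feasible — violates (i)

Constraint (i): -2x_1 + 4x_2 = 18, which is not ≤ -3. All other constraints are satisfied.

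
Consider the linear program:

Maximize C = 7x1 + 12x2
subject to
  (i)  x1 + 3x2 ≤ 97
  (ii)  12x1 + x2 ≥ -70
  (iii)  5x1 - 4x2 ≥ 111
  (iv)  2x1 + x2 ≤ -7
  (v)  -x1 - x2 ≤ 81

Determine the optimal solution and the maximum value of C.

x1 = 83/13, x2 = -257/13, maximum C = -2503/13

Corner points and C = 7x1 + 12x2:
  (-169/53, -1682/53) → C = -21367/53
  (1, -82) → C = -977
  (83/13, -257/13) → C = -2503/13
  (74, -155) → C = -1342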